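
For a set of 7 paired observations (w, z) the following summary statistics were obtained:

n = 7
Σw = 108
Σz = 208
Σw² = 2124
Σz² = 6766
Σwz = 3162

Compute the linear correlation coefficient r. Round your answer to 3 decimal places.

r = (nΣwz − ΣwΣz) / √[(nΣw² − (Σw)²)(nΣz² − (Σz)²)]
Numerator: 7×3162 − 108×208 = -330
Denominator: √[(14868 − 11664)(47362 − 43264)] = √[3204 × 4098] = 3623.5331
r = -330 / 3623.5331 ≈ -0.091

-0.091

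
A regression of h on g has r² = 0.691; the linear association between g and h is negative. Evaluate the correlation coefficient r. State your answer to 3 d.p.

-0.831

|r| = √0.691 = 0.831
The association is negative, so r = −0.831.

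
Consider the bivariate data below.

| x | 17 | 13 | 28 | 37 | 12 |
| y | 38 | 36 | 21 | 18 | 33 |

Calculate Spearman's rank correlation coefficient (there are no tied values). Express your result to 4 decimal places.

-0.6000

Rank x: 3, 2, 4, 5, 1
Rank y: 5, 4, 2, 1, 3
d = rank(x) − rank(y): -2, -2, 2, 4, -2; Σd² = 32
ρ = 1 − 6Σd² / [n(n²−1)] = 1 − 6×32 / (5×24) = 1 − 192/120 ≈ -0.6000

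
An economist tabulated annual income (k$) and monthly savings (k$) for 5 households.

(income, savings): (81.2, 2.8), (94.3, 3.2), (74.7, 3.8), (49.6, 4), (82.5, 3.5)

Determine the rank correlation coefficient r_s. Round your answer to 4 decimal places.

Rank income: 3, 5, 2, 1, 4
Rank savings: 1, 2, 4, 5, 3
d = rank(income) − rank(savings): 2, 3, -2, -4, 1; Σd² = 34
ρ = 1 − 6Σd² / [n(n²−1)] = 1 − 6×34 / (5×24) = 1 − 204/120 ≈ -0.7000

-0.7000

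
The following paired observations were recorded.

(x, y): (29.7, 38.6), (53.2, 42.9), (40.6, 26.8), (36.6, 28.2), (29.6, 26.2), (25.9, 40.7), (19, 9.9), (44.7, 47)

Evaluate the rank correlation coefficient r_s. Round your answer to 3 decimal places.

Rank x: 4, 8, 6, 5, 3, 2, 1, 7
Rank y: 5, 7, 3, 4, 2, 6, 1, 8
d = rank(x) − rank(y): -1, 1, 3, 1, 1, -4, 0, -1; Σd² = 30
ρ = 1 − 6Σd² / [n(n²−1)] = 1 − 6×30 / (8×63) = 1 − 180/504 ≈ 0.643

0.643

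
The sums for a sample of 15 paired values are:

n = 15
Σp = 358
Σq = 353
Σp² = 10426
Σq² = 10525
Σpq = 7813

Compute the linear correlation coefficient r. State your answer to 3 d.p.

-0.300

r = (nΣpq − ΣpΣq) / √[(nΣp² − (Σp)²)(nΣq² − (Σq)²)]
Numerator: 15×7813 − 358×353 = -9179
Denominator: √[(156390 − 128164)(157875 − 124609)] = √[28226 × 33266] = 30642.5540
r = -9179 / 30642.5540 ≈ -0.300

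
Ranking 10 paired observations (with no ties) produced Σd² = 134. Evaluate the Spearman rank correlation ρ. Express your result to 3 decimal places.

ρ = 1 − 6Σd² / [n(n²−1)] = 1 − 6×134 / (10×99)
  = 1 − 804/990 = 1 − 0.8121 ≈ 0.188

0.188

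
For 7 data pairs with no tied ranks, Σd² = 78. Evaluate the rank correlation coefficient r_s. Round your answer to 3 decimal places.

-0.393

ρ = 1 − 6Σd² / [n(n²−1)] = 1 − 6×78 / (7×48)
  = 1 − 468/336 = 1 − 1.3929 ≈ -0.393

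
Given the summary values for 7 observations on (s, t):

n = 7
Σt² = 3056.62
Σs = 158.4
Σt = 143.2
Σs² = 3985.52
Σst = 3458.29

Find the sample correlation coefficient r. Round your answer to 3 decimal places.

r = (nΣst − ΣsΣt) / √[(nΣs² − (Σs)²)(nΣt² − (Σt)²)]
Numerator: 7×3458.29 − 158.4×143.2 = 1525.15
Denominator: √[(27898.64 − 25090.56)(21396.34 − 20506.24)] = √[2808.08 × 890.1] = 1580.9719
r = 1525.15 / 1580.9719 ≈ 0.965

0.965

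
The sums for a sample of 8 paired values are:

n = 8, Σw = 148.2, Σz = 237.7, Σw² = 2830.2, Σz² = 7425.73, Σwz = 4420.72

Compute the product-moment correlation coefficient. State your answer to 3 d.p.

0.099

r = (nΣwz − ΣwΣz) / √[(nΣw² − (Σw)²)(nΣz² − (Σz)²)]
Numerator: 8×4420.72 − 148.2×237.7 = 138.62
Denominator: √[(22641.6 − 21963.24)(59405.84 − 56501.29)] = √[678.36 × 2904.55] = 1403.6846
r = 138.62 / 1403.6846 ≈ 0.099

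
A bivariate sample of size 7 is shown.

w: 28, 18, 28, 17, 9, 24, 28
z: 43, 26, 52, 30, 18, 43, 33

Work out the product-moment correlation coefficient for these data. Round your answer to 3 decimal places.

0.851

n = 7, Σw = 152, Σz = 245, Σw² = 3622, Σz² = 9391, Σwz = 5756
nΣwz − ΣwΣz = 40292 − 37240 = 3052
nΣw² − (Σw)² = 25354 − 23104 = 2250; nΣz² − (Σz)² = 65737 − 60025 = 5712
r = 3052 / √(2250 × 5712) = 3052 / 3584.9686 ≈ 0.851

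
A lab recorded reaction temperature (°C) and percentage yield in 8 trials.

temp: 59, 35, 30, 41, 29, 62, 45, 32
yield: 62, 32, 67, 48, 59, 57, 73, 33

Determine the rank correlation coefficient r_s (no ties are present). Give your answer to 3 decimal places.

0.095

Rank temp: 7, 4, 2, 5, 1, 8, 6, 3
Rank yield: 6, 1, 7, 3, 5, 4, 8, 2
d = rank(temp) − rank(yield): 1, 3, -5, 2, -4, 4, -2, 1; Σd² = 76
ρ = 1 − 6Σd² / [n(n²−1)] = 1 − 6×76 / (8×63) = 1 − 456/504 ≈ 0.095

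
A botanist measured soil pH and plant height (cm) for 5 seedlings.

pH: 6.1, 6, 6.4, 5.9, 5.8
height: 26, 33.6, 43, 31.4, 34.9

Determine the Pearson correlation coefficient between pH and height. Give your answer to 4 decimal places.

n = 5, Σx = 30.2, Σy = 168.9, Σx² = 182.62, Σy² = 5857.93, Σxy = 1023.08
nΣxy − ΣxΣy = 5115.4 − 5100.78 = 14.62
nΣx² − (Σx)² = 913.1 − 912.04 = 1.06; nΣy² − (Σy)² = 29289.65 − 28527.21 = 762.44
r = 14.62 / √(1.06 × 762.44) = 14.62 / 28.4286 ≈ 0.5143

0.5143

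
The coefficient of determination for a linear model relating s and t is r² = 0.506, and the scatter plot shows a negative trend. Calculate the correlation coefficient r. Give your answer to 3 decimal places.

-0.711

|r| = √0.506 = 0.711
The association is negative, so r = −0.711.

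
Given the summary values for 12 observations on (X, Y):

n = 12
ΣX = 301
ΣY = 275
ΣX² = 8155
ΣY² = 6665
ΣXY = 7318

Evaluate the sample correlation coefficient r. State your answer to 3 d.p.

0.897

r = (nΣXY − ΣXΣY) / √[(nΣX² − (ΣX)²)(nΣY² − (ΣY)²)]
Numerator: 12×7318 − 301×275 = 5041
Denominator: √[(97860 − 90601)(79980 − 75625)] = √[7259 × 4355] = 5622.5390
r = 5041 / 5622.5390 ≈ 0.897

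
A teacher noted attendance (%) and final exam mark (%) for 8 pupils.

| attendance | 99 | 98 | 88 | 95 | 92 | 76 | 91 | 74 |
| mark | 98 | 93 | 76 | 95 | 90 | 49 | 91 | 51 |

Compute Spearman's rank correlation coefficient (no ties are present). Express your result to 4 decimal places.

Rank attendance: 8, 7, 3, 6, 5, 2, 4, 1
Rank mark: 8, 6, 3, 7, 4, 1, 5, 2
d = rank(attendance) − rank(mark): 0, 1, 0, -1, 1, 1, -1, -1; Σd² = 6
ρ = 1 − 6Σd² / [n(n²−1)] = 1 − 6×6 / (8×63) = 1 − 36/504 ≈ 0.9286

0.9286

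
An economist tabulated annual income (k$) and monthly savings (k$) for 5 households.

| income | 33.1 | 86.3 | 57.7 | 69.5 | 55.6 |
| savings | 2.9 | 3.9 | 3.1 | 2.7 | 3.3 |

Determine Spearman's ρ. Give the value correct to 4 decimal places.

Rank income: 1, 5, 3, 4, 2
Rank savings: 2, 5, 3, 1, 4
d = rank(income) − rank(savings): -1, 0, 0, 3, -2; Σd² = 14
ρ = 1 − 6Σd² / [n(n²−1)] = 1 − 6×14 / (5×24) = 1 − 84/120 ≈ 0.3000

0.3000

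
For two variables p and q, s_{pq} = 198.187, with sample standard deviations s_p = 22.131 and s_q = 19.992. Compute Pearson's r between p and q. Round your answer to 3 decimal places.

0.448

r = Cov(p,q) / (s_p · s_q) = 198.187 / (22.131 × 19.992)
  = 198.187 / 442.4430 ≈ 0.448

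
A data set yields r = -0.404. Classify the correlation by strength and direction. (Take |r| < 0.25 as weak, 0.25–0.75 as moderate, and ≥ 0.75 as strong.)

moderate negative

r = -0.404 < 0 so the relationship is negative.
|r| = 0.404, which falls in the moderate range.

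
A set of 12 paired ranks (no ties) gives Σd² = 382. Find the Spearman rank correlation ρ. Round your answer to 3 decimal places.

-0.336

ρ = 1 − 6Σd² / [n(n²−1)] = 1 − 6×382 / (12×143)
  = 1 − 2292/1716 = 1 − 1.3357 ≈ -0.336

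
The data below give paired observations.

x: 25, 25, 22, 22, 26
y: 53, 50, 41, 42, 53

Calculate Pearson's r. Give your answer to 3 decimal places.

n = 5, Σx = 120, Σy = 239, Σx² = 2894, Σy² = 11563, Σxy = 5779
nΣxy − ΣxΣy = 28895 − 28680 = 215
nΣx² − (Σx)² = 14470 − 14400 = 70; nΣy² − (Σy)² = 57815 − 57121 = 694
r = 215 / √(70 × 694) = 215 / 220.4087 ≈ 0.975

0.975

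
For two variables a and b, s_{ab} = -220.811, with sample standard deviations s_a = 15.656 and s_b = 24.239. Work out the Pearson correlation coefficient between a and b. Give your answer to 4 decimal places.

-0.5819

r = Cov(a,b) / (s_a · s_b) = -220.811 / (15.656 × 24.239)
  = -220.811 / 379.4858 ≈ -0.5819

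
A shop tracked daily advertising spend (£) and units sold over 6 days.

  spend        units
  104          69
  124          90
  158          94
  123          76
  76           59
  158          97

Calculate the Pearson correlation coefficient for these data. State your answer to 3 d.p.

0.948

n = 6, Σx = 743, Σy = 485, Σx² = 97025, Σy² = 40363, Σxy = 62346
nΣxy − ΣxΣy = 374076 − 360355 = 13721
nΣx² − (Σx)² = 582150 − 552049 = 30101; nΣy² − (Σy)² = 242178 − 235225 = 6953
r = 13721 / √(30101 × 6953) = 13721 / 14466.9365 ≈ 0.948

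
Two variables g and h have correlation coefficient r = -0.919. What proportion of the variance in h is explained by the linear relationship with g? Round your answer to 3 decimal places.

r² = (-0.919)² = 0.845

0.845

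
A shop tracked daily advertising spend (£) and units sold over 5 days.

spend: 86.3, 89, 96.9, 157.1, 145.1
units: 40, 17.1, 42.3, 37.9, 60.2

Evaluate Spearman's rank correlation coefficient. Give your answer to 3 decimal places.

0.200

Rank spend: 1, 2, 3, 5, 4
Rank units: 3, 1, 4, 2, 5
d = rank(spend) − rank(units): -2, 1, -1, 3, -1; Σd² = 16
ρ = 1 − 6Σd² / [n(n²−1)] = 1 − 6×16 / (5×24) = 1 − 96/120 ≈ 0.200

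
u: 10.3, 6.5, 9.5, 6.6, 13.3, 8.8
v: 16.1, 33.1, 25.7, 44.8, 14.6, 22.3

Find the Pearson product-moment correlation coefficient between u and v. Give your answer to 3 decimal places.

n = 6, Σu = 55, Σv = 156.6, Σu² = 536.48, Σv² = 4732.8, Σuv = 1311.23
nΣuv − ΣuΣv = 7867.38 − 8613 = -745.62
nΣu² − (Σu)² = 3218.88 − 3025 = 193.88; nΣv² − (Σv)² = 28396.8 − 24523.56 = 3873.24
r = -745.62 / √(193.88 × 3873.24) = -745.62 / 866.5701 ≈ -0.860

-0.860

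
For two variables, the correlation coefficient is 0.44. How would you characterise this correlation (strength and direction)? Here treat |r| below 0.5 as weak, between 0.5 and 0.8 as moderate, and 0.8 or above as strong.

r = 0.44 > 0 so the relationship is positive.
|r| = 0.44, which falls in the weak range.

weak positive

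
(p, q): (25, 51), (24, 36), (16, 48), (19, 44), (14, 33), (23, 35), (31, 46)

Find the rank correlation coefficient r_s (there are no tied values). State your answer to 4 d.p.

0.4643

Rank p: 6, 5, 2, 3, 1, 4, 7
Rank q: 7, 3, 6, 4, 1, 2, 5
d = rank(p) − rank(q): -1, 2, -4, -1, 0, 2, 2; Σd² = 30
ρ = 1 − 6Σd² / [n(n²−1)] = 1 − 6×30 / (7×48) = 1 − 180/336 ≈ 0.4643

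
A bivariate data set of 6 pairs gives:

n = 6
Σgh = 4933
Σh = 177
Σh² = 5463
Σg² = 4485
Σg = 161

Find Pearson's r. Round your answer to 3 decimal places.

0.920

r = (nΣgh − ΣgΣh) / √[(nΣg² − (Σg)²)(nΣh² − (Σh)²)]
Numerator: 6×4933 − 161×177 = 1101
Denominator: √[(26910 − 25921)(32778 − 31329)] = √[989 × 1449] = 1197.1053
r = 1101 / 1197.1053 ≈ 0.920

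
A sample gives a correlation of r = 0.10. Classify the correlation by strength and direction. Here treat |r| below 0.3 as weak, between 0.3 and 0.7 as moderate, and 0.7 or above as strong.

weak positive

r = 0.10 > 0 so the relationship is positive.
|r| = 0.10, which falls in the weak range.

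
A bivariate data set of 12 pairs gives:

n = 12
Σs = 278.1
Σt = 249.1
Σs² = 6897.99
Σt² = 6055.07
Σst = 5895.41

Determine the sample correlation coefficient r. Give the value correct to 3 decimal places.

0.194

r = (nΣst − ΣsΣt) / √[(nΣs² − (Σs)²)(nΣt² − (Σt)²)]
Numerator: 12×5895.41 − 278.1×249.1 = 1470.21
Denominator: √[(82775.88 − 77339.61)(72660.84 − 62050.81)] = √[5436.27 × 10610.03] = 7594.6684
r = 1470.21 / 7594.6684 ≈ 0.194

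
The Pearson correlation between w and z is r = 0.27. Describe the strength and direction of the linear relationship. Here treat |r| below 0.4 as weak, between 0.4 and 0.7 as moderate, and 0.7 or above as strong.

weak positive

r = 0.27 > 0 so the relationship is positive.
|r| = 0.27, which falls in the weak range.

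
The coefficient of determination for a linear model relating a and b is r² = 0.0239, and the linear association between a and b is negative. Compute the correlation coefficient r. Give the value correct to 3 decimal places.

-0.155

|r| = √0.0239 = 0.155
The association is negative, so r = −0.155.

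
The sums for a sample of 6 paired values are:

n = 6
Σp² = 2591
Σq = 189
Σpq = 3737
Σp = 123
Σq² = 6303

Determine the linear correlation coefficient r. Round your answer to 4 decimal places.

-0.8822

r = (nΣpq − ΣpΣq) / √[(nΣp² − (Σp)²)(nΣq² − (Σq)²)]
Numerator: 6×3737 − 123×189 = -825
Denominator: √[(15546 − 15129)(37818 − 35721)] = √[417 × 2097] = 935.1198
r = -825 / 935.1198 ≈ -0.8822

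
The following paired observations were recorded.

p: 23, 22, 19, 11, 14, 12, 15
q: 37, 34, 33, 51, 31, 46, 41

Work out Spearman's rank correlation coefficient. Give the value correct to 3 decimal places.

Rank p: 7, 6, 5, 1, 3, 2, 4
Rank q: 4, 3, 2, 7, 1, 6, 5
d = rank(p) − rank(q): 3, 3, 3, -6, 2, -4, -1; Σd² = 84
ρ = 1 − 6Σd² / [n(n²−1)] = 1 − 6×84 / (7×48) = 1 − 504/336 ≈ -0.500

-0.500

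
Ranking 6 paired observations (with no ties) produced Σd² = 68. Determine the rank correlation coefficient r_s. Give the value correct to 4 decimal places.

-0.9429

ρ = 1 − 6Σd² / [n(n²−1)] = 1 − 6×68 / (6×35)
  = 1 − 408/210 = 1 − 1.94286 ≈ -0.9429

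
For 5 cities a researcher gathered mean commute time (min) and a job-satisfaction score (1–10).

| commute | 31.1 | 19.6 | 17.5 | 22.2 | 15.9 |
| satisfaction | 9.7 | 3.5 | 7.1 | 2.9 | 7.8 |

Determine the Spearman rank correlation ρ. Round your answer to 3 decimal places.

Rank commute: 5, 3, 2, 4, 1
Rank satisfaction: 5, 2, 3, 1, 4
d = rank(commute) − rank(satisfaction): 0, 1, -1, 3, -3; Σd² = 20
ρ = 1 − 6Σd² / [n(n²−1)] = 1 − 6×20 / (5×24) = 1 − 120/120 ≈ 0.000

0.000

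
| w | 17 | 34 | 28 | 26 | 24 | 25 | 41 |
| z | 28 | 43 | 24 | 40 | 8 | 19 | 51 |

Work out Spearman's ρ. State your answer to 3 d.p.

0.714

Rank w: 1, 6, 5, 4, 2, 3, 7
Rank z: 4, 6, 3, 5, 1, 2, 7
d = rank(w) − rank(z): -3, 0, 2, -1, 1, 1, 0; Σd² = 16
ρ = 1 − 6Σd² / [n(n²−1)] = 1 − 6×16 / (7×48) = 1 − 96/336 ≈ 0.714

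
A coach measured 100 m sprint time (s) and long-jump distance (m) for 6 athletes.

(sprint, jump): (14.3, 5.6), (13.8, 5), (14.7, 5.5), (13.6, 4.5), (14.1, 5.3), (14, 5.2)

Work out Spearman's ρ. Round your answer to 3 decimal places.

Rank sprint: 5, 2, 6, 1, 4, 3
Rank jump: 6, 2, 5, 1, 4, 3
d = rank(sprint) − rank(jump): -1, 0, 1, 0, 0, 0; Σd² = 2
ρ = 1 − 6Σd² / [n(n²−1)] = 1 − 6×2 / (6×35) = 1 − 12/210 ≈ 0.943

0.943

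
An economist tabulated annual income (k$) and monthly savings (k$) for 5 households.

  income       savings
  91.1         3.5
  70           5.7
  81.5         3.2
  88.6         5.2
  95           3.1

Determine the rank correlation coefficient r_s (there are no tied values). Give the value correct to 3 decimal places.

Rank income: 4, 1, 2, 3, 5
Rank savings: 3, 5, 2, 4, 1
d = rank(income) − rank(savings): 1, -4, 0, -1, 4; Σd² = 34
ρ = 1 − 6Σd² / [n(n²−1)] = 1 − 6×34 / (5×24) = 1 − 204/120 ≈ -0.700

-0.700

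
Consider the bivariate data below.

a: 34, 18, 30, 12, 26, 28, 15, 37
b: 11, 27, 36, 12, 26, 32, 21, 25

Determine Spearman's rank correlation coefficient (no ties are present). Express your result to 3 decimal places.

0.143

Rank a: 7, 3, 6, 1, 4, 5, 2, 8
Rank b: 1, 6, 8, 2, 5, 7, 3, 4
d = rank(a) − rank(b): 6, -3, -2, -1, -1, -2, -1, 4; Σd² = 72
ρ = 1 − 6Σd² / [n(n²−1)] = 1 − 6×72 / (8×63) = 1 − 432/504 ≈ 0.143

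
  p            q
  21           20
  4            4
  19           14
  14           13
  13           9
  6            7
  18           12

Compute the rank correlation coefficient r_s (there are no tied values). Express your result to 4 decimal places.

Rank p: 7, 1, 6, 4, 3, 2, 5
Rank q: 7, 1, 6, 5, 3, 2, 4
d = rank(p) − rank(q): 0, 0, 0, -1, 0, 0, 1; Σd² = 2
ρ = 1 − 6Σd² / [n(n²−1)] = 1 − 6×2 / (7×48) = 1 − 12/336 ≈ 0.9643

0.9643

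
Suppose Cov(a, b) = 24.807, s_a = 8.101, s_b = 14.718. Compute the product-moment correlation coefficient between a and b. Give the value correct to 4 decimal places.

0.2081

r = Cov(a,b) / (s_a · s_b) = 24.807 / (8.101 × 14.718)
  = 24.807 / 119.2305 ≈ 0.2081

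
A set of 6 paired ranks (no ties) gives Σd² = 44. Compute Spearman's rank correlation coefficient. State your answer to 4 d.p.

-0.2571

ρ = 1 − 6Σd² / [n(n²−1)] = 1 − 6×44 / (6×35)
  = 1 − 264/210 = 1 − 1.25714 ≈ -0.2571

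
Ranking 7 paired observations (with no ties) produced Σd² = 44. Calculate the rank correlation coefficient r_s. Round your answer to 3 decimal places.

0.214

ρ = 1 − 6Σd² / [n(n²−1)] = 1 − 6×44 / (7×48)
  = 1 − 264/336 = 1 − 0.7857 ≈ 0.214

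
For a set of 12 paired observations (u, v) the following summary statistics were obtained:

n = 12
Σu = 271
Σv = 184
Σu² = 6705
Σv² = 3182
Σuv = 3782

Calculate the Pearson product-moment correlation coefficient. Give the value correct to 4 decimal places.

-0.8128

r = (nΣuv − ΣuΣv) / √[(nΣu² − (Σu)²)(nΣv² − (Σv)²)]
Numerator: 12×3782 − 271×184 = -4480
Denominator: √[(80460 − 73441)(38184 − 33856)] = √[7019 × 4328] = 5511.6451
r = -4480 / 5511.6451 ≈ -0.8128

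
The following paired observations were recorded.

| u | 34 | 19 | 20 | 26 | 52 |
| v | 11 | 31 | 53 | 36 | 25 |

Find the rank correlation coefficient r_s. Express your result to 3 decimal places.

-0.600

Rank u: 4, 1, 2, 3, 5
Rank v: 1, 3, 5, 4, 2
d = rank(u) − rank(v): 3, -2, -3, -1, 3; Σd² = 32
ρ = 1 − 6Σd² / [n(n²−1)] = 1 − 6×32 / (5×24) = 1 − 192/120 ≈ -0.600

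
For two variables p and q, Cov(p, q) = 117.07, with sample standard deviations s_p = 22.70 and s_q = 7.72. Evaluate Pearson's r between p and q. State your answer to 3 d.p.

0.668

r = Cov(p,q) / (s_p · s_q) = 117.07 / (22.70 × 7.72)
  = 117.07 / 175.2440 ≈ 0.668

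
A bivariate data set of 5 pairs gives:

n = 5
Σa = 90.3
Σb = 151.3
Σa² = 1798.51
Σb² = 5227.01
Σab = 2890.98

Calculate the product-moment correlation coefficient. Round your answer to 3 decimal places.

0.481

r = (nΣab − ΣaΣb) / √[(nΣa² − (Σa)²)(nΣb² − (Σb)²)]
Numerator: 5×2890.98 − 90.3×151.3 = 792.51
Denominator: √[(8992.55 − 8154.09)(26135.05 − 22891.69)] = √[838.46 × 3243.36] = 1649.0687
r = 792.51 / 1649.0687 ≈ 0.481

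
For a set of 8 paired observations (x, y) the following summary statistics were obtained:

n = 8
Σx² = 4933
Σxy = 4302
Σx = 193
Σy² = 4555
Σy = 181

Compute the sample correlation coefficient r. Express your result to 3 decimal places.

r = (nΣxy − ΣxΣy) / √[(nΣx² − (Σx)²)(nΣy² − (Σy)²)]
Numerator: 8×4302 − 193×181 = -517
Denominator: √[(39464 − 37249)(36440 − 32761)] = √[2215 × 3679] = 2854.6427
r = -517 / 2854.6427 ≈ -0.181

-0.181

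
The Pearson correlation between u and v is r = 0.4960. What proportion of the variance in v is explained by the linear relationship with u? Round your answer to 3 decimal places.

r² = (0.4960)² = 0.246

0.246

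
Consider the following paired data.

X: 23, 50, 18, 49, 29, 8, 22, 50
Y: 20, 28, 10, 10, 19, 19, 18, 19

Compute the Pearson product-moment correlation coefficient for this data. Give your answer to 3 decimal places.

n = 8, ΣX = 249, ΣY = 143, ΣX² = 9643, ΣY² = 2791, ΣXY = 4579
nΣXY − ΣXΣY = 36632 − 35607 = 1025
nΣX² − (ΣX)² = 77144 − 62001 = 15143; nΣY² − (ΣY)² = 22328 − 20449 = 1879
r = 1025 / √(15143 × 1879) = 1025 / 5334.2007 ≈ 0.192

0.192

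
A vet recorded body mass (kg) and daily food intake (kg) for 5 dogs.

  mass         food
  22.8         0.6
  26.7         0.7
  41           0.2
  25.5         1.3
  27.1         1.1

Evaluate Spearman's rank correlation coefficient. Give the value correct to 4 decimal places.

-0.3000

Rank mass: 1, 3, 5, 2, 4
Rank food: 2, 3, 1, 5, 4
d = rank(mass) − rank(food): -1, 0, 4, -3, 0; Σd² = 26
ρ = 1 − 6Σd² / [n(n²−1)] = 1 − 6×26 / (5×24) = 1 − 156/120 ≈ -0.3000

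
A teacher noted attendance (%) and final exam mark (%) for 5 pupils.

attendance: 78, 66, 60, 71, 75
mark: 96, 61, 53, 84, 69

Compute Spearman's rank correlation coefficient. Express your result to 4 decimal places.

0.9000

Rank attendance: 5, 2, 1, 3, 4
Rank mark: 5, 2, 1, 4, 3
d = rank(attendance) − rank(mark): 0, 0, 0, -1, 1; Σd² = 2
ρ = 1 − 6Σd² / [n(n²−1)] = 1 − 6×2 / (5×24) = 1 − 12/120 ≈ 0.9000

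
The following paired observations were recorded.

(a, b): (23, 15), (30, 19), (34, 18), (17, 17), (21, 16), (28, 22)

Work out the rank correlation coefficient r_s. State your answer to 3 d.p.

Rank a: 3, 5, 6, 1, 2, 4
Rank b: 1, 5, 4, 3, 2, 6
d = rank(a) − rank(b): 2, 0, 2, -2, 0, -2; Σd² = 16
ρ = 1 − 6Σd² / [n(n²−1)] = 1 − 6×16 / (6×35) = 1 − 96/210 ≈ 0.543

0.543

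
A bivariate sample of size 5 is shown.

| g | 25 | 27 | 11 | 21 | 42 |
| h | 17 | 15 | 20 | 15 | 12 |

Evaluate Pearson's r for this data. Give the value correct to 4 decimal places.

n = 5, Σg = 126, Σh = 79, Σg² = 3680, Σh² = 1283, Σgh = 1869
nΣgh − ΣgΣh = 9345 − 9954 = -609
nΣg² − (Σg)² = 18400 − 15876 = 2524; nΣh² − (Σh)² = 6415 − 6241 = 174
r = -609 / √(2524 × 174) = -609 / 662.7036 ≈ -0.9190

-0.9190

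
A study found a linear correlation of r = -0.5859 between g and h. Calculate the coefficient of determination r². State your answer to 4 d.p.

0.3433

r² = (-0.5859)² = 0.3433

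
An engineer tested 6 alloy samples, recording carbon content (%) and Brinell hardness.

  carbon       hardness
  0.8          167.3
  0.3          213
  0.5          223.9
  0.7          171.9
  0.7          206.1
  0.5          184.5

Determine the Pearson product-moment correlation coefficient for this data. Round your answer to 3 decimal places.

-0.659

n = 6, Σx = 3.5, Σy = 1166.7, Σx² = 2.21, Σy² = 229556.57, Σxy = 666.54
nΣxy − ΣxΣy = 3999.24 − 4083.45 = -84.21
nΣx² − (Σx)² = 13.26 − 12.25 = 1.01; nΣy² − (Σy)² = 1377339.42 − 1361188.89 = 16150.53
r = -84.21 / √(1.01 × 16150.53) = -84.21 / 127.7186 ≈ -0.659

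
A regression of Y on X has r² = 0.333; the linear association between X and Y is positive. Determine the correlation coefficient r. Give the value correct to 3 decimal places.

|r| = √0.333 = 0.577
The association is positive, so r = 0.577.

0.577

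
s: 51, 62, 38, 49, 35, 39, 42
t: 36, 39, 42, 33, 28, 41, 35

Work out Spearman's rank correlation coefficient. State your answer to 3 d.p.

0.071

Rank s: 6, 7, 2, 5, 1, 3, 4
Rank t: 4, 5, 7, 2, 1, 6, 3
d = rank(s) − rank(t): 2, 2, -5, 3, 0, -3, 1; Σd² = 52
ρ = 1 − 6Σd² / [n(n²−1)] = 1 − 6×52 / (7×48) = 1 − 312/336 ≈ 0.071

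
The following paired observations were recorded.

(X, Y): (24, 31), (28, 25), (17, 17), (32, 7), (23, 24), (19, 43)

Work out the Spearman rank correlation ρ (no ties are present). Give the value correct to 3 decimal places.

Rank X: 4, 5, 1, 6, 3, 2
Rank Y: 5, 4, 2, 1, 3, 6
d = rank(X) − rank(Y): -1, 1, -1, 5, 0, -4; Σd² = 44
ρ = 1 − 6Σd² / [n(n²−1)] = 1 − 6×44 / (6×35) = 1 − 264/210 ≈ -0.257

-0.257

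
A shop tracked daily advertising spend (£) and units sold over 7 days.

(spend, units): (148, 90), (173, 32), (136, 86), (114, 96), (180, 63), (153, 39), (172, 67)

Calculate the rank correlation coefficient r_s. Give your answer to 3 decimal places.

Rank spend: 3, 6, 2, 1, 7, 4, 5
Rank units: 6, 1, 5, 7, 3, 2, 4
d = rank(spend) − rank(units): -3, 5, -3, -6, 4, 2, 1; Σd² = 100
ρ = 1 − 6Σd² / [n(n²−1)] = 1 − 6×100 / (7×48) = 1 − 600/336 ≈ -0.786

-0.786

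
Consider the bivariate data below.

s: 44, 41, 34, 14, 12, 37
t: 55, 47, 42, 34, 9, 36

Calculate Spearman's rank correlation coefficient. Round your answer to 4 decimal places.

Rank s: 6, 5, 3, 2, 1, 4
Rank t: 6, 5, 4, 2, 1, 3
d = rank(s) − rank(t): 0, 0, -1, 0, 0, 1; Σd² = 2
ρ = 1 − 6Σd² / [n(n²−1)] = 1 − 6×2 / (6×35) = 1 − 12/210 ≈ 0.9429

0.9429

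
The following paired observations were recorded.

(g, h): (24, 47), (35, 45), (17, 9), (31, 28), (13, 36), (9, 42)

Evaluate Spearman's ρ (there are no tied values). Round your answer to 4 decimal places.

0.2000

Rank g: 4, 6, 3, 5, 2, 1
Rank h: 6, 5, 1, 2, 3, 4
d = rank(g) − rank(h): -2, 1, 2, 3, -1, -3; Σd² = 28
ρ = 1 − 6Σd² / [n(n²−1)] = 1 − 6×28 / (6×35) = 1 − 168/210 ≈ 0.2000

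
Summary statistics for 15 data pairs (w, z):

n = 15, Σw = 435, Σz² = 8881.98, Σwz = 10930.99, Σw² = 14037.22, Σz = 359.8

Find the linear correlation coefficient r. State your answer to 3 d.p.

0.831

r = (nΣwz − ΣwΣz) / √[(nΣw² − (Σw)²)(nΣz² − (Σz)²)]
Numerator: 15×10930.99 − 435×359.8 = 7451.85
Denominator: √[(210558.3 − 189225)(133229.7 − 129456.04)] = √[21333.3 × 3773.66] = 8972.4367
r = 7451.85 / 8972.4367 ≈ 0.831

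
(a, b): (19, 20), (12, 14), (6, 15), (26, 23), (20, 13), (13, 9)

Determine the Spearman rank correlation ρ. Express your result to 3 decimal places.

Rank a: 4, 2, 1, 6, 5, 3
Rank b: 5, 3, 4, 6, 2, 1
d = rank(a) − rank(b): -1, -1, -3, 0, 3, 2; Σd² = 24
ρ = 1 − 6Σd² / [n(n²−1)] = 1 − 6×24 / (6×35) = 1 − 144/210 ≈ 0.314

0.314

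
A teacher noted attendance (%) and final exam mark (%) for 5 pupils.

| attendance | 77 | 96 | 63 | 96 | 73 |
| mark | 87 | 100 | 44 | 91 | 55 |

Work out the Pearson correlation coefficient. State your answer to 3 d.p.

n = 5, Σx = 405, Σy = 377, Σx² = 33659, Σy² = 30811, Σxy = 31822
nΣxy − ΣxΣy = 159110 − 152685 = 6425
nΣx² − (Σx)² = 168295 − 164025 = 4270; nΣy² − (Σy)² = 154055 − 142129 = 11926
r = 6425 / √(4270 × 11926) = 6425 / 7136.1068 ≈ 0.900

0.900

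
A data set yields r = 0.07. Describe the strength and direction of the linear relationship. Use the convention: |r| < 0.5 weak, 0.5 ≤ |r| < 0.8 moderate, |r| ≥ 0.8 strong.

r = 0.07 > 0 so the relationship is positive.
|r| = 0.07, which falls in the weak range.

weak positive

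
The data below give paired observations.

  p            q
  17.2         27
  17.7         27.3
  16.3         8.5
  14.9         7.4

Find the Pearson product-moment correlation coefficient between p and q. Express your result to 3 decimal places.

n = 4, Σp = 66.1, Σq = 70.2, Σp² = 1096.83, Σq² = 1601.3, Σpq = 1196.42
nΣpq − ΣpΣq = 4785.68 − 4640.22 = 145.46
nΣp² − (Σp)² = 4387.32 − 4369.21 = 18.11; nΣq² − (Σq)² = 6405.2 − 4928.04 = 1477.16
r = 145.46 / √(18.11 × 1477.16) = 145.46 / 163.5585 ≈ 0.889

0.889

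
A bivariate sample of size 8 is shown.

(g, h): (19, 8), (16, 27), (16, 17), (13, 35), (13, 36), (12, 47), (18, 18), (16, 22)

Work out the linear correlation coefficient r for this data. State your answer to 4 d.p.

-0.9515

n = 8, Σg = 123, Σh = 210, Σg² = 1935, Σh² = 6620, Σgh = 3019
nΣgh − ΣgΣh = 24152 − 25830 = -1678
nΣg² − (Σg)² = 15480 − 15129 = 351; nΣh² − (Σh)² = 52960 − 44100 = 8860
r = -1678 / √(351 × 8860) = -1678 / 1763.4795 ≈ -0.9515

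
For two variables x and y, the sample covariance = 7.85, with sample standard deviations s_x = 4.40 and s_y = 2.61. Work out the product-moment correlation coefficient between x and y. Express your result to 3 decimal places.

r = Cov(x,y) / (s_x · s_y) = 7.85 / (4.40 × 2.61)
  = 7.85 / 11.4840 ≈ 0.684

0.684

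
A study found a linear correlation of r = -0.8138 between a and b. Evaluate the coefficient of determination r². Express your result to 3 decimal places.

r² = (-0.8138)² = 0.662

0.662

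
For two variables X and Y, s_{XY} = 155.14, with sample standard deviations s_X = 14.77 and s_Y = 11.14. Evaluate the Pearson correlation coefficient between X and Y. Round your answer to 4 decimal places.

r = Cov(X,Y) / (s_X · s_Y) = 155.14 / (14.77 × 11.14)
  = 155.14 / 164.5378 ≈ 0.9429

0.9429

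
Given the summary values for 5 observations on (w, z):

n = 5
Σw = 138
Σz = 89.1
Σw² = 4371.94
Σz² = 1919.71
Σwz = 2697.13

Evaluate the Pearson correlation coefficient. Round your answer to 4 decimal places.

r = (nΣwz − ΣwΣz) / √[(nΣw² − (Σw)²)(nΣz² − (Σz)²)]
Numerator: 5×2697.13 − 138×89.1 = 1189.85
Denominator: √[(21859.7 − 19044)(9598.55 − 7938.81)] = √[2815.7 × 1659.74] = 2161.7886
r = 1189.85 / 2161.7886 ≈ 0.5504

0.5504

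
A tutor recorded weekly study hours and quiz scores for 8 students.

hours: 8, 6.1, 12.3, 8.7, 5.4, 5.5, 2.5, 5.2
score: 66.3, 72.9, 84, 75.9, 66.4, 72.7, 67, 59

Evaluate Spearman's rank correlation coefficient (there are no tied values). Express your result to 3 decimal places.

0.667

Rank hours: 6, 5, 8, 7, 3, 4, 1, 2
Rank score: 2, 6, 8, 7, 3, 5, 4, 1
d = rank(hours) − rank(score): 4, -1, 0, 0, 0, -1, -3, 1; Σd² = 28
ρ = 1 − 6Σd² / [n(n²−1)] = 1 − 6×28 / (8×63) = 1 − 168/504 ≈ 0.667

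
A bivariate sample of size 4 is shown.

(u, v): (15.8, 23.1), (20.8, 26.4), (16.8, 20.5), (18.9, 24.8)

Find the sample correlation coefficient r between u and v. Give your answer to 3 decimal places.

n = 4, Σu = 72.3, Σv = 94.8, Σu² = 1321.73, Σv² = 2265.86, Σuv = 1727.22
nΣuv − ΣuΣv = 6908.88 − 6854.04 = 54.84
nΣu² − (Σu)² = 5286.92 − 5227.29 = 59.63; nΣv² − (Σv)² = 9063.44 − 8987.04 = 76.4
r = 54.84 / √(59.63 × 76.4) = 54.84 / 67.4962 ≈ 0.812

0.812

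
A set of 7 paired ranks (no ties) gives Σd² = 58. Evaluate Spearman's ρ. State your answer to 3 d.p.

-0.036

ρ = 1 − 6Σd² / [n(n²−1)] = 1 − 6×58 / (7×48)
  = 1 − 348/336 = 1 − 1.0357 ≈ -0.036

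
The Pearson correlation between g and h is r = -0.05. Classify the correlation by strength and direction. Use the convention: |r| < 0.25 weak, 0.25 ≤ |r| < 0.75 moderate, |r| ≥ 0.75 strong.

r = -0.05 < 0 so the relationship is negative.
|r| = 0.05, which falls in the weak range.

weak negative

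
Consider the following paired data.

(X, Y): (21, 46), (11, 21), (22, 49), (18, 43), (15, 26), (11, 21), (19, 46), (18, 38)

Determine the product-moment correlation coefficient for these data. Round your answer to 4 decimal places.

0.9674

n = 8, ΣX = 135, ΣY = 290, ΣX² = 2401, ΣY² = 11484, ΣXY = 5228
nΣXY − ΣXΣY = 41824 − 39150 = 2674
nΣX² − (ΣX)² = 19208 − 18225 = 983; nΣY² − (ΣY)² = 91872 − 84100 = 7772
r = 2674 / √(983 × 7772) = 2674 / 2764.0326 ≈ 0.9674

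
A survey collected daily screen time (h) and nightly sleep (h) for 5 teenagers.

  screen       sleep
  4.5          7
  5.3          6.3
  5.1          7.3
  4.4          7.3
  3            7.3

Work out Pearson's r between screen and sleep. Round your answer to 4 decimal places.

-0.5448

n = 5, Σx = 22.3, Σy = 35.2, Σx² = 102.71, Σy² = 248.56, Σxy = 156.14
nΣxy − ΣxΣy = 780.7 − 784.96 = -4.26
nΣx² − (Σx)² = 513.55 − 497.29 = 16.26; nΣy² − (Σy)² = 1242.8 − 1239.04 = 3.76
r = -4.26 / √(16.26 × 3.76) = -4.26 / 7.8191 ≈ -0.5448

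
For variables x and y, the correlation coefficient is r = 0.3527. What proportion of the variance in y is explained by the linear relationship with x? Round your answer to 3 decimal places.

r² = (0.3527)² = 0.124

0.124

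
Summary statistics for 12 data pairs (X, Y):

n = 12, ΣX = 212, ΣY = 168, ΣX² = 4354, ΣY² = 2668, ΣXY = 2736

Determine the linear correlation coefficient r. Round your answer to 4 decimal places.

-0.5290

r = (nΣXY − ΣXΣY) / √[(nΣX² − (ΣX)²)(nΣY² − (ΣY)²)]
Numerator: 12×2736 − 212×168 = -2784
Denominator: √[(52248 − 44944)(32016 − 28224)] = √[7304 × 3792] = 5262.7719
r = -2784 / 5262.7719 ≈ -0.5290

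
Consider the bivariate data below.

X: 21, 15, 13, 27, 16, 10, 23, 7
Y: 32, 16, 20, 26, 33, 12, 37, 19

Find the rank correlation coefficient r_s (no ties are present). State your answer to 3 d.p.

0.714

Rank X: 6, 4, 3, 8, 5, 2, 7, 1
Rank Y: 6, 2, 4, 5, 7, 1, 8, 3
d = rank(X) − rank(Y): 0, 2, -1, 3, -2, 1, -1, -2; Σd² = 24
ρ = 1 − 6Σd² / [n(n²−1)] = 1 − 6×24 / (8×63) = 1 − 144/504 ≈ 0.714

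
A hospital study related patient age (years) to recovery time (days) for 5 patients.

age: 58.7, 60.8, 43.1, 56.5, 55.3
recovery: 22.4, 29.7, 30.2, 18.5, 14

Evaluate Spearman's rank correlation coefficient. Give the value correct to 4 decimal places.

0.0000

Rank age: 4, 5, 1, 3, 2
Rank recovery: 3, 4, 5, 2, 1
d = rank(age) − rank(recovery): 1, 1, -4, 1, 1; Σd² = 20
ρ = 1 − 6Σd² / [n(n²−1)] = 1 − 6×20 / (5×24) = 1 − 120/120 ≈ 0.0000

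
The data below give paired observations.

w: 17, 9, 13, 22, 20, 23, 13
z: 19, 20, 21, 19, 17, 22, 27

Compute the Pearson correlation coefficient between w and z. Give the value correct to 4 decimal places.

-0.3231

n = 7, Σw = 117, Σz = 145, Σw² = 2121, Σz² = 3065, Σwz = 2391
nΣwz − ΣwΣz = 16737 − 16965 = -228
nΣw² − (Σw)² = 14847 − 13689 = 1158; nΣz² − (Σz)² = 21455 − 21025 = 430
r = -228 / √(1158 × 430) = -228 / 705.6486 ≈ -0.3231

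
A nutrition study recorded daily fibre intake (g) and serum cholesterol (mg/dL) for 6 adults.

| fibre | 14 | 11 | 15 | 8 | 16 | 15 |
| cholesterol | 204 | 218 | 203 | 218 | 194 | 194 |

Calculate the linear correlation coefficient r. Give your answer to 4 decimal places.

-0.9134

n = 6, Σx = 79, Σy = 1231, Σx² = 1087, Σy² = 253145, Σxy = 16057
nΣxy − ΣxΣy = 96342 − 97249 = -907
nΣx² − (Σx)² = 6522 − 6241 = 281; nΣy² − (Σy)² = 1518870 − 1515361 = 3509
r = -907 / √(281 × 3509) = -907 / 992.9899 ≈ -0.9134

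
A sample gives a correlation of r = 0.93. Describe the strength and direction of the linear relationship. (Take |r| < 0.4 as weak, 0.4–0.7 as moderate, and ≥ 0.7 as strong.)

strong positive

r = 0.93 > 0 so the relationship is positive.
|r| = 0.93, which falls in the strong range.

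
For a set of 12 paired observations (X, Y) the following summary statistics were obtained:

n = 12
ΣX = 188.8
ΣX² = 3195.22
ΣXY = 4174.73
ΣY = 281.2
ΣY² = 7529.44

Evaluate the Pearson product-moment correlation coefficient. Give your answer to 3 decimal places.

r = (nΣXY − ΣXΣY) / √[(nΣX² − (ΣX)²)(nΣY² − (ΣY)²)]
Numerator: 12×4174.73 − 188.8×281.2 = -2993.8
Denominator: √[(38342.64 − 35645.44)(90353.28 − 79073.44)] = √[2697.2 × 11279.84] = 5515.7941
r = -2993.8 / 5515.7941 ≈ -0.543

-0.543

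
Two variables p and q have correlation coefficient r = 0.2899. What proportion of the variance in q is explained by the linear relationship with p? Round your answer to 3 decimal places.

0.084

r² = (0.2899)² = 0.084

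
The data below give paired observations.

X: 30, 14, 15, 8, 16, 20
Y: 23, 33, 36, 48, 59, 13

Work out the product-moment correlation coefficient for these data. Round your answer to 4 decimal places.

n = 6, ΣX = 103, ΣY = 212, ΣX² = 2041, ΣY² = 8868, ΣXY = 3280
nΣXY − ΣXΣY = 19680 − 21836 = -2156
nΣX² − (ΣX)² = 12246 − 10609 = 1637; nΣY² − (ΣY)² = 53208 − 44944 = 8264
r = -2156 / √(1637 × 8264) = -2156 / 3678.0658 ≈ -0.5862

-0.5862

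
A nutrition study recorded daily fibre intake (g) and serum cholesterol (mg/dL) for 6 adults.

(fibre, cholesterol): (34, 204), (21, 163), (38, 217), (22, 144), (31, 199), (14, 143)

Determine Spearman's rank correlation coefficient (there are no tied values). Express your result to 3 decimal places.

Rank fibre: 5, 2, 6, 3, 4, 1
Rank cholesterol: 5, 3, 6, 2, 4, 1
d = rank(fibre) − rank(cholesterol): 0, -1, 0, 1, 0, 0; Σd² = 2
ρ = 1 − 6Σd² / [n(n²−1)] = 1 − 6×2 / (6×35) = 1 − 12/210 ≈ 0.943

0.943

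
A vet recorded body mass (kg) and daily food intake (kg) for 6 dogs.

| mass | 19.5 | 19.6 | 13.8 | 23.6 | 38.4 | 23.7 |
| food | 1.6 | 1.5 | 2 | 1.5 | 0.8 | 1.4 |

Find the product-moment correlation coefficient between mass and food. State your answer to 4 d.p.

-0.9768

n = 6, Σx = 138.6, Σy = 8.8, Σx² = 3548.06, Σy² = 13.66, Σxy = 187.5
nΣxy − ΣxΣy = 1125 − 1219.68 = -94.68
nΣx² − (Σx)² = 21288.36 − 19209.96 = 2078.4; nΣy² − (Σy)² = 81.96 − 77.44 = 4.52
r = -94.68 / √(2078.4 × 4.52) = -94.68 / 96.9245 ≈ -0.9768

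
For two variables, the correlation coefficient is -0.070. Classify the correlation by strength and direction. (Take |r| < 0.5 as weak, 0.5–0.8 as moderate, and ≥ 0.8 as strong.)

weak negative

r = -0.070 < 0 so the relationship is negative.
|r| = 0.070, which falls in the weak range.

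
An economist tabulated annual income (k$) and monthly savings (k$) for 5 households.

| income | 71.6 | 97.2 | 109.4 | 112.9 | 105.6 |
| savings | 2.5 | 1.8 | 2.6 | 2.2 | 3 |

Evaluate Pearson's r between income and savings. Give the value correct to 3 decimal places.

n = 5, Σx = 496.7, Σy = 12.1, Σx² = 50440.53, Σy² = 30.09, Σxy = 1203.58
nΣxy − ΣxΣy = 6017.9 − 6010.07 = 7.83
nΣx² − (Σx)² = 252202.65 − 246710.89 = 5491.76; nΣy² − (Σy)² = 150.45 − 146.41 = 4.04
r = 7.83 / √(5491.76 × 4.04) = 7.83 / 148.9520 ≈ 0.053

0.053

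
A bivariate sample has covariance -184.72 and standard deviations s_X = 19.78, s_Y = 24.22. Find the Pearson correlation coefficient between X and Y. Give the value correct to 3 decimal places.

r = Cov(X,Y) / (s_X · s_Y) = -184.72 / (19.78 × 24.22)
  = -184.72 / 479.0716 ≈ -0.386

-0.386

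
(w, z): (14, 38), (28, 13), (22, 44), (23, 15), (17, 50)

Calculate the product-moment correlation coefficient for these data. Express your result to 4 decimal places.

-0.7265

n = 5, Σw = 104, Σz = 160, Σw² = 2282, Σz² = 6274, Σwz = 3059
nΣwz − ΣwΣz = 15295 − 16640 = -1345
nΣw² − (Σw)² = 11410 − 10816 = 594; nΣz² − (Σz)² = 31370 − 25600 = 5770
r = -1345 / √(594 × 5770) = -1345 / 1851.3184 ≈ -0.7265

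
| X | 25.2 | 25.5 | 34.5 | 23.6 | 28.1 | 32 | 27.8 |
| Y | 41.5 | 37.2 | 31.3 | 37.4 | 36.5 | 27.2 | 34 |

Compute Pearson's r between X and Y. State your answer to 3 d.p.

n = 7, ΣX = 196.7, ΣY = 245.1, ΣX² = 5618.95, ΣY² = 8712.63, ΣXY = 6798.14
nΣXY − ΣXΣY = 47586.98 − 48211.17 = -624.19
nΣX² − (ΣX)² = 39332.65 − 38690.89 = 641.76; nΣY² − (ΣY)² = 60988.41 − 60074.01 = 914.4
r = -624.19 / √(641.76 × 914.4) = -624.19 / 766.0453 ≈ -0.815

-0.815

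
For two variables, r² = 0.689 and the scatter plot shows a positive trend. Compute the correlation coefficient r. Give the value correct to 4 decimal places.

0.8301

|r| = √0.689 = 0.8301
The association is positive, so r = 0.8301.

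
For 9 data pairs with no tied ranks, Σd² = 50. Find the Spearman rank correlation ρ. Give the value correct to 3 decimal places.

0.583

ρ = 1 − 6Σd² / [n(n²−1)] = 1 − 6×50 / (9×80)
  = 1 − 300/720 = 1 − 0.4167 ≈ 0.583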